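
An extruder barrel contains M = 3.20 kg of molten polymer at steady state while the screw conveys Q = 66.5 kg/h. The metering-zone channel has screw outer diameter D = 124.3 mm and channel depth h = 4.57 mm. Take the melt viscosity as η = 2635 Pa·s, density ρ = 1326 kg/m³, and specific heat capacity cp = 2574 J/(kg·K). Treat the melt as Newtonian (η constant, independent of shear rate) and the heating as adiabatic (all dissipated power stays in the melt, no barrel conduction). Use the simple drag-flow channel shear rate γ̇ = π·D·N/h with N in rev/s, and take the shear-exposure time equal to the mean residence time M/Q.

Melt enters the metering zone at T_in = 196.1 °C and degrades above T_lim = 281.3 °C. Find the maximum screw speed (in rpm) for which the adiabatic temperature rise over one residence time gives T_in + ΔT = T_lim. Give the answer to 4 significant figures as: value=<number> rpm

Throughput in SI: Q_s = 66.5 kg/h ÷ 3600 s/h = 0.0184722 kg/s
t_res = M / Q_s = 3.20 / 0.0184722 = 173.233 s
Convert to metres: D = 0.1243 m, h = 0.00457 m
ΔT_a = T_lim − T_in = 281.3 − 196.1 = 85.2 K
γ̇_max² = ΔT_a·ρ·cp/(η·t_res) = 85.2·1326·2574/(2635·173.233) = 637.06 s⁻²
Take the square root: γ̇_max = √(637.06) = 25.24 s⁻¹
N_max = γ̇_max h / (πD) = 25.24·0.00457/(π·0.1243) = 0.295383 rev/s → ×60 = 17.723 rpm

value=17.72 rpm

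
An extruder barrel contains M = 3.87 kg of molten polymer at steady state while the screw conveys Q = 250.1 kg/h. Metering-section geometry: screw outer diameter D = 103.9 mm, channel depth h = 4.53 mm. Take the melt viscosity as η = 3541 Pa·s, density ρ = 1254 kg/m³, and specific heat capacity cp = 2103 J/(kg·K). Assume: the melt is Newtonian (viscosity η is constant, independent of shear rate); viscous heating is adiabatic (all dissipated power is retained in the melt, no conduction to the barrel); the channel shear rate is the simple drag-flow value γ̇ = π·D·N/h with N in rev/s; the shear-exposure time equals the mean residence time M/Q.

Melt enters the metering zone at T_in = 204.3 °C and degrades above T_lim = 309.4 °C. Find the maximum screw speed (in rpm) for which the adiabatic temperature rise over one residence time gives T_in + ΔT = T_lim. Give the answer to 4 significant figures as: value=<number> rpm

Throughput in SI: Q_s = 250.1 kg/h ÷ 3600 s/h = 0.0694722 kg/s
t_res = M / Q_s = 3.87 ÷ 0.0694722 = 55.7057 s
Convert to metres: D = 0.1039 m, h = 0.00453 m
ΔT_a = T_lim − T_in = 309.4 °C − 204.3 °C = 105.1 K
γ̇_max² = ΔT_a·ρ·cp/(η·t_res) = 105.1·1254·2103/(3541·55.7057) = 1405.12 s⁻²
Take the square root: γ̇_max = √(1405.12) = 37.4849 s⁻¹
N_max = γ̇_max h / (πD) = 37.4849·0.00453/(π·0.1039) = 0.520223 rev/s → ×60 = 31.2134 rpm

value=31.21 rpm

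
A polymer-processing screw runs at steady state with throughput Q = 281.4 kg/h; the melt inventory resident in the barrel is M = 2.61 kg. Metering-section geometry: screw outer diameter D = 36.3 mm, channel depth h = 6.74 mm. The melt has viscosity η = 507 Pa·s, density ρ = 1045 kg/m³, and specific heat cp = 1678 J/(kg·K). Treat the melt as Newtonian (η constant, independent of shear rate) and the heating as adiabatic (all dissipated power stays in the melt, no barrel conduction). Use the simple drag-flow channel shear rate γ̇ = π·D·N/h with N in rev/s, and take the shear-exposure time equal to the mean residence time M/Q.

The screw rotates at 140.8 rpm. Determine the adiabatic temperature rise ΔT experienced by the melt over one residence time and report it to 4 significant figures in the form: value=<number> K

value=15.22 K

Q_s = Q / 3600 = 281.4 / 3600 = 0.0781667 kg/s
t_res = M / Q_s = 2.61 ÷ 0.0781667 = 33.3902 s
D = 36.3 mm = 0.0363 m;  h = 6.74 mm = 0.00674 m;  N = 140.8 rpm / 60 = 2.34667 rev/s
γ̇ = π·D·N / h = π · 0.0363 · 2.34667 / 0.00674 = 39.7053 s⁻¹
ΔT = η·γ̇²·t_res / (ρ·cp) = 507 · (39.7053)² · 33.3902 / (1045 · 1678) = 15.22 K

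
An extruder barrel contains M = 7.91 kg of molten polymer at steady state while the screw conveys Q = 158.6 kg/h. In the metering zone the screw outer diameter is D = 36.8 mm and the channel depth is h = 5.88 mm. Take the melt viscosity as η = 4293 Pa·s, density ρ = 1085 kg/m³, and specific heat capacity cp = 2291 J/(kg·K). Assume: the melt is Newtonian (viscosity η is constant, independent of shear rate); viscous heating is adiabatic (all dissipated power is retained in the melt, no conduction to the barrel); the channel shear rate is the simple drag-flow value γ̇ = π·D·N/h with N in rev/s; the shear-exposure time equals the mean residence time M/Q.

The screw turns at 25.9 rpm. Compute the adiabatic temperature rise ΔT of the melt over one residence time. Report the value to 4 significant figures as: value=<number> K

value=22.34 K

Convert throughput: Q = 158.6 kg/h = 158.6/3600 = 0.0440556 kg/s
t_res = M / Q_s = 7.91 / 0.0440556 = 179.546 s
D = 36.8 mm = 0.0368 m;  h = 5.88 mm = 0.00588 m;  N = 25.9 rpm / 60 = 0.431667 rev/s
Shear rate: γ̇ = πDN/h = π·0.0368·0.431667/0.00588 = 8.48729 s⁻¹
Adiabatic rise: ΔT = η γ̇² t_res / (ρ cp) = 4293·(8.48729)²·179.546 / (1085·2291) = 22.3367 K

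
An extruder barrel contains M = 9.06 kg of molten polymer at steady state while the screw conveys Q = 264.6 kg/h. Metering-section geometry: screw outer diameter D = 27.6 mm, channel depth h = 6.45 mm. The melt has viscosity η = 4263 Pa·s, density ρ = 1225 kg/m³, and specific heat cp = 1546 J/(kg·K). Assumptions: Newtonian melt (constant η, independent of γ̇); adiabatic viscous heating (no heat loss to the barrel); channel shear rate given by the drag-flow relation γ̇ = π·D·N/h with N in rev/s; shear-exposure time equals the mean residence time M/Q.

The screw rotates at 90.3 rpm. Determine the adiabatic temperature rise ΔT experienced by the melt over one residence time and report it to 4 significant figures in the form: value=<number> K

Convert throughput: Q = 264.6 kg/h = 264.6/3600 = 0.0735 kg/s
Mean residence time: t_res = M/Q_s = 9.06 kg / 0.0735 kg/s = 123.265 s
Geometry in metres: D = 27.6 mm → 0.0276 m, h = 6.45 mm → 0.00645 m; screw speed N = 90.3 rpm = 1.505 rev/s
Shear rate: γ̇ = πDN/h = π·0.0276·1.505/0.00645 = 20.2319 s⁻¹
ΔT = η·γ̇²·t_res / (ρ·cp) = 4263 · (20.2319)² · 123.265 / (1225 · 1546) = 113.575 K

value=113.6 K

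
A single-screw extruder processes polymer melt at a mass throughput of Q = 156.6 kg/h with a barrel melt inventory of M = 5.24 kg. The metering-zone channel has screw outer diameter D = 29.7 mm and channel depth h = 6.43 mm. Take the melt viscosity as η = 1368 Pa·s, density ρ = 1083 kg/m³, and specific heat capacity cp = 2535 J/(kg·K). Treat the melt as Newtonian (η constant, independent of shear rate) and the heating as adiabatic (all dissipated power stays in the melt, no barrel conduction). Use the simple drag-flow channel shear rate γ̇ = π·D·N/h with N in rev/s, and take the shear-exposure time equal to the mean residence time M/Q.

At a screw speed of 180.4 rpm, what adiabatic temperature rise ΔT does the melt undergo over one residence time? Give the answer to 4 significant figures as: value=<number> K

value=114.3 K

Convert throughput: Q = 156.6 kg/h = 156.6/3600 = 0.0435 kg/s
t_res = M / Q_s = 5.24 ÷ 0.0435 = 120.46 s
Convert to SI: D = 0.0297 m, h = 0.00643 m, N = 180.4/60 = 3.00667 rev/s
Shear rate: γ̇ = πDN/h = π·0.0297·3.00667/0.00643 = 43.6295 s⁻¹
ΔT = η·γ̇²·t_res / (ρ·cp) = 1368 · (43.6295)² · 120.46 / (1083 · 2535) = 114.257 K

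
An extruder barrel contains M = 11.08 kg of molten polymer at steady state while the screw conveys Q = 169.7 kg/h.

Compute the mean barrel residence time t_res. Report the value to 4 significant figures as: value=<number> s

Convert throughput: Q = 169.7 kg/h = 169.7/3600 = 0.0471389 kg/s
Mean residence time: t_res = M/Q_s = 11.08 kg / 0.0471389 kg/s = 235.05 s

value=235.1 s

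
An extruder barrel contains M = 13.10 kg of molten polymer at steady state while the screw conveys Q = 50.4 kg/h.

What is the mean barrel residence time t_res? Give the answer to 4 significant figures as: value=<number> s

value=935.7 s

Convert throughput: Q = 50.4 kg/h = 50.4/3600 = 0.014 kg/s
t_res = M / Q_s = 13.10 ÷ 0.014 = 935.714 s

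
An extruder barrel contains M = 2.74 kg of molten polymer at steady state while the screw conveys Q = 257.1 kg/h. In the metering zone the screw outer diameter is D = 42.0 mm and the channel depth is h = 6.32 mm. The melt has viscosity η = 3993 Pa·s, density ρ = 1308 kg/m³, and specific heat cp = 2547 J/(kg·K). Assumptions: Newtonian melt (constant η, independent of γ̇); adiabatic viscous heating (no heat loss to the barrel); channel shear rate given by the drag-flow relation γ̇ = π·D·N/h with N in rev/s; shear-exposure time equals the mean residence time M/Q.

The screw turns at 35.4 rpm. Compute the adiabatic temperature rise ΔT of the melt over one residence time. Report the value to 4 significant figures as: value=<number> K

Convert throughput: Q = 257.1 kg/h = 257.1/3600 = 0.0714167 kg/s
t_res = M / Q_s = 2.74 ÷ 0.0714167 = 38.3664 s
D = 42.0 mm = 0.042 m;  h = 6.32 mm = 0.00632 m;  N = 35.4 rpm / 60 = 0.59 rev/s
γ̇ = π·D·N / h = π · 0.042 · 0.59 / 0.00632 = 12.3178 s⁻¹
ΔT = η·γ̇²·t_res/(ρ·cp) = [3993 × 12.3178² × 38.3664] / [1308 × 2547] = 6.97721 K

value=6.977 K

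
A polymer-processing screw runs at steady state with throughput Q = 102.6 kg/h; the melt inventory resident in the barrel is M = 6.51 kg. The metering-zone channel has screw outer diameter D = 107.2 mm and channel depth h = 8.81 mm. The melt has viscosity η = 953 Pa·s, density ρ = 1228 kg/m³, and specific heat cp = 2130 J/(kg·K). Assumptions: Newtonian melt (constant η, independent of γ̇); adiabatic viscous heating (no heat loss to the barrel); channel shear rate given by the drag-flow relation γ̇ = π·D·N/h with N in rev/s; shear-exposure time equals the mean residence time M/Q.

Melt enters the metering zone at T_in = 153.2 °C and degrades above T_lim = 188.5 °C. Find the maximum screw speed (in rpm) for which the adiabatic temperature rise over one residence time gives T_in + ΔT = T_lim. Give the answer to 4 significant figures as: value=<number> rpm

Convert throughput: Q = 102.6 kg/h = 102.6/3600 = 0.0285 kg/s
Mean residence time: t_res = M/Q_s = 6.51 kg / 0.0285 kg/s = 228.421 s
Geometry in SI: D = 107.2 mm → 0.1072 m, h = 8.81 mm → 0.00881 m
ΔT_a = T_lim − T_in = 188.5 °C − 153.2 °C = 35.3 K
γ̇_max² = ΔT_a·ρ·cp / (η·t_res) = [35.3 × 1228 × 2130] / [953 × 228.421] = 424.154 s⁻²
γ̇_max = √424.154 = 20.595 s⁻¹
N_max = γ̇_max·h / (π·D) = 20.595 · 0.00881 / (π · 0.1072) = 0.538757 rev/s = 32.3254 rpm

value=32.33 rpm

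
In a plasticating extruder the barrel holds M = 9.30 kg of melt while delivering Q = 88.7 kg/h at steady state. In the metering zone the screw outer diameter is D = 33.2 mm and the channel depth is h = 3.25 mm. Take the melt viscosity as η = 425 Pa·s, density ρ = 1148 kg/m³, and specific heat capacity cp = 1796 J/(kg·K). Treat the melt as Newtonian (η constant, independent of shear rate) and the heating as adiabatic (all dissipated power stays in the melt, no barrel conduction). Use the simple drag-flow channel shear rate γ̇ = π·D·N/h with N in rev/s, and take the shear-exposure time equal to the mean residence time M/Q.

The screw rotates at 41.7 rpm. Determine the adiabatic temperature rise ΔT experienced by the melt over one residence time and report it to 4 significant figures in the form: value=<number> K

value=38.71 K

Throughput in SI: Q_s = 88.7 kg/h ÷ 3600 s/h = 0.0246389 kg/s
t_res = M / Q_s = 9.30 / 0.0246389 = 377.452 s
Geometry in metres: D = 33.2 mm → 0.0332 m, h = 3.25 mm → 0.00325 m; screw speed N = 41.7 rpm = 0.695 rev/s
Shear rate: γ̇ = πDN/h = π·0.0332·0.695/0.00325 = 22.3043 s⁻¹
Adiabatic rise: ΔT = η γ̇² t_res / (ρ cp) = 425·(22.3043)²·377.452 / (1148·1796) = 38.7063 K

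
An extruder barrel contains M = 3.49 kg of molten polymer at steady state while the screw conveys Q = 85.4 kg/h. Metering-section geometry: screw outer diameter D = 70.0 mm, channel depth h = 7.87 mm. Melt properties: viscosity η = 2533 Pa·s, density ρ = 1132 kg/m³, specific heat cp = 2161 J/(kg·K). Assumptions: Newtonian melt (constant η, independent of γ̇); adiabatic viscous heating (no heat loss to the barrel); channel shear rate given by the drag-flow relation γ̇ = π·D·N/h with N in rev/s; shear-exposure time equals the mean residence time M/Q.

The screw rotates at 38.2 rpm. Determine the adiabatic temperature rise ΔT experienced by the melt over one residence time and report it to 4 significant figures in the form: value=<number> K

value=48.21 K

Throughput in SI: Q_s = 85.4 kg/h ÷ 3600 s/h = 0.0237222 kg/s
Mean residence time: t_res = M/Q_s = 3.49 kg / 0.0237222 kg/s = 147.119 s
D = 70.0 mm = 0.07 m;  h = 7.87 mm = 0.00787 m;  N = 38.2 rpm / 60 = 0.636667 rev/s
Shear rate: γ̇ = πDN/h = π·0.07·0.636667/0.00787 = 17.7904 s⁻¹
Adiabatic rise: ΔT = η γ̇² t_res / (ρ cp) = 2533·(17.7904)²·147.119 / (1132·2161) = 48.2142 K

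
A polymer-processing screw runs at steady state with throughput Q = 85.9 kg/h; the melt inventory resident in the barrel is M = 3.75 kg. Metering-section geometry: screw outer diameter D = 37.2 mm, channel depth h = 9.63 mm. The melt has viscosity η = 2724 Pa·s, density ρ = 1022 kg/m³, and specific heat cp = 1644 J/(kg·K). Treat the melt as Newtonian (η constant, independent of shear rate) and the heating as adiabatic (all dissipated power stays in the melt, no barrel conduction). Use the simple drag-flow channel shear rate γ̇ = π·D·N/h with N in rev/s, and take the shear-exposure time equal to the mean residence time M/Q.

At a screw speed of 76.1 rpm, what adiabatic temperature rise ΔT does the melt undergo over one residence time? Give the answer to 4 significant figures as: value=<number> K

Q_s = Q / 3600 = 85.9 / 3600 = 0.0238611 kg/s
Mean residence time: t_res = M/Q_s = 3.75 kg / 0.0238611 kg/s = 157.159 s
D = 37.2 mm = 0.0372 m;  h = 9.63 mm = 0.00963 m;  N = 76.1 rpm / 60 = 1.26833 rev/s
γ̇ = π D N / h = (π)(0.0372)(1.26833) / 0.00963 = 15.3922 s⁻¹
ΔT = η·γ̇²·t_res / (ρ·cp) = 2724 · (15.3922)² · 157.159 / (1022 · 1644) = 60.3663 K

value=60.37 K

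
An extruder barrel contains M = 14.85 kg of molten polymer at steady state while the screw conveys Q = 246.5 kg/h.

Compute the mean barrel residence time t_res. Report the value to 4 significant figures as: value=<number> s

Convert throughput: Q = 246.5 kg/h = 246.5/3600 = 0.0684722 kg/s
t_res = M / Q_s = 14.85 / 0.0684722 = 216.876 s

value=216.9 s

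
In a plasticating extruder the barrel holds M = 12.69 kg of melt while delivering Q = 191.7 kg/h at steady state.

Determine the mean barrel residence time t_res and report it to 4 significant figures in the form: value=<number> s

value=238.3 s

Throughput in SI: Q_s = 191.7 kg/h ÷ 3600 s/h = 0.05325 kg/s
t_res = M / Q_s = 12.69 ÷ 0.05325 = 238.31 s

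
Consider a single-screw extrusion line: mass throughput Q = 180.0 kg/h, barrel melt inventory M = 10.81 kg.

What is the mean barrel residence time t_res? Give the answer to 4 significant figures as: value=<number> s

Convert throughput: Q = 180.0 kg/h = 180.0/3600 = 0.05 kg/s
t_res = M / Q_s = 10.81 ÷ 0.05 = 216.2 s

value=216.2 s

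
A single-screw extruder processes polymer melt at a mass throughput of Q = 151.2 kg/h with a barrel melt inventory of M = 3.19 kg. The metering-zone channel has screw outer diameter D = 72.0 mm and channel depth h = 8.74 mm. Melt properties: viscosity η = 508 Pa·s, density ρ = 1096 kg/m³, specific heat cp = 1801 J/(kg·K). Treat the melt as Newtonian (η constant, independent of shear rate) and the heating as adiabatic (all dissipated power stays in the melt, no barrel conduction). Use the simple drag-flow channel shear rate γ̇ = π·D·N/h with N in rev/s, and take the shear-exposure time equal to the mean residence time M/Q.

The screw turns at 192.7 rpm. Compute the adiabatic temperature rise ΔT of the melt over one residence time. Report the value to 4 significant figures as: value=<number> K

Throughput in SI: Q_s = 151.2 kg/h ÷ 3600 s/h = 0.042 kg/s
t_res = M / Q_s = 3.19 / 0.042 = 75.9524 s
Geometry in metres: D = 72.0 mm → 0.072 m, h = 8.74 mm → 0.00874 m; screw speed N = 192.7 rpm = 3.21167 rev/s
Shear rate: γ̇ = πDN/h = π·0.072·3.21167/0.00874 = 83.1192 s⁻¹
Adiabatic rise: ΔT = η γ̇² t_res / (ρ cp) = 508·(83.1192)²·75.9524 / (1096·1801) = 135.047 K

value=135.0 K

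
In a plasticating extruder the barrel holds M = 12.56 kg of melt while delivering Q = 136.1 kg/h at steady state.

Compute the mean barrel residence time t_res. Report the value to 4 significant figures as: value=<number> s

value=332.2 s

Convert throughput: Q = 136.1 kg/h = 136.1/3600 = 0.0378056 kg/s
Mean residence time: t_res = M/Q_s = 12.56 kg / 0.0378056 kg/s = 332.226 s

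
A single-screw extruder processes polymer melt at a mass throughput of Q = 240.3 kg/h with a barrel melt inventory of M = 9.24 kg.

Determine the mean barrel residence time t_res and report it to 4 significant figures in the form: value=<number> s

value=138.4 s

Convert throughput: Q = 240.3 kg/h = 240.3/3600 = 0.06675 kg/s
t_res = M / Q_s = 9.24 ÷ 0.06675 = 138.427 s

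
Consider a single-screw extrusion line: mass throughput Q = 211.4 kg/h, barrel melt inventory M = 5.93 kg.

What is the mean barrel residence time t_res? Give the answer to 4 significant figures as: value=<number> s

value=101.0 s

Q_s = Q / 3600 = 211.4 / 3600 = 0.0587222 kg/s
Mean residence time: t_res = M/Q_s = 5.93 kg / 0.0587222 kg/s = 100.984 s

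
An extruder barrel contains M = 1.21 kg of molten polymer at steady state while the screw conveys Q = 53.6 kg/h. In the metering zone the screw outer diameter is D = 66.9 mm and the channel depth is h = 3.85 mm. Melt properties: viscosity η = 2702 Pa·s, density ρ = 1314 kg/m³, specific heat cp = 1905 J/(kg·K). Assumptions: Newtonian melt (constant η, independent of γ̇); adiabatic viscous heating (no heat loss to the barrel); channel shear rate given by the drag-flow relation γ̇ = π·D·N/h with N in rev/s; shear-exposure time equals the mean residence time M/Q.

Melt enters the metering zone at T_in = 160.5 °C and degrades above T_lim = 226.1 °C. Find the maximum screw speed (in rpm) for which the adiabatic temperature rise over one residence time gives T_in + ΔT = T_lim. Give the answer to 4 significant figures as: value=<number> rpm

value=30.06 rpm

Convert throughput: Q = 53.6 kg/h = 53.6/3600 = 0.0148889 kg/s
t_res = M / Q_s = 1.21 ÷ 0.0148889 = 81.2687 s
Convert to metres: D = 0.0669 m, h = 0.00385 m
ΔT_a = T_lim − T_in = 226.1 °C − 160.5 °C = 65.6 K
γ̇_max² = ΔT_a·ρ·cp / (η·t_res) = [65.6 × 1314 × 1905] / [2702 × 81.2687] = 747.801 s⁻²
γ̇_max = √747.801 = 27.3459 s⁻¹
Solve γ̇ = πDN/h for N: N_max = γ̇_max·h/(π·D) = 27.3459 × 0.00385 / (π × 0.0669) = 0.500931 rev/s = 30.0558 rpm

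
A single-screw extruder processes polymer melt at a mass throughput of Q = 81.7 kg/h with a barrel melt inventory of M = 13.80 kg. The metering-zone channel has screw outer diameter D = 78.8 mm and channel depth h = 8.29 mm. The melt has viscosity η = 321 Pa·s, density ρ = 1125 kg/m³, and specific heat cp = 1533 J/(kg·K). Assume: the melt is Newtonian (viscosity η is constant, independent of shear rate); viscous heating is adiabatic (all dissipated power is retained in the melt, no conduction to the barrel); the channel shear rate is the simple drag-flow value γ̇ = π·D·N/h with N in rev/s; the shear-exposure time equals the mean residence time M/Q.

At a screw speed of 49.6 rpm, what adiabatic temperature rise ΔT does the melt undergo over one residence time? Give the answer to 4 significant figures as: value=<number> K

Q_s = Q / 3600 = 81.7 / 3600 = 0.0226944 kg/s
t_res = M / Q_s = 13.80 ÷ 0.0226944 = 608.078 s
D = 78.8 mm = 0.0788 m;  h = 8.29 mm = 0.00829 m;  N = 49.6 rpm / 60 = 0.826667 rev/s
γ̇ = π D N / h = (π)(0.0788)(0.826667) / 0.00829 = 24.6861 s⁻¹
Adiabatic rise: ΔT = η γ̇² t_res / (ρ cp) = 321·(24.6861)²·608.078 / (1125·1533) = 68.9722 K

value=68.97 K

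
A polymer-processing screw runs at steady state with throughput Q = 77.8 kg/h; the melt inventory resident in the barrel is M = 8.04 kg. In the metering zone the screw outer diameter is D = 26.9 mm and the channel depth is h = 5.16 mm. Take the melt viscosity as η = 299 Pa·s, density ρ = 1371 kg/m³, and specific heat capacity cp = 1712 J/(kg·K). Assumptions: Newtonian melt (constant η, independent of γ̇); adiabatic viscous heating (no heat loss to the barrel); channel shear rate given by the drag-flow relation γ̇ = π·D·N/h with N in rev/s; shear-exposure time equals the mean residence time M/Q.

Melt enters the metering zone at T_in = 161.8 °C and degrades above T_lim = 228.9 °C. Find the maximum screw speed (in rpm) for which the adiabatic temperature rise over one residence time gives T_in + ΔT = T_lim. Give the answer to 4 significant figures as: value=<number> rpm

value=137.8 rpm

Convert throughput: Q = 77.8 kg/h = 77.8/3600 = 0.0216111 kg/s
t_res = M / Q_s = 8.04 / 0.0216111 = 372.031 s
D = 26.9 mm = 0.0269 m;  h = 5.16 mm = 0.00516 m
ΔT_a = T_lim − T_in = 228.9 − 161.8 = 67.1 K
Invert ΔT = ηγ̇²t_res/(ρcp) for γ̇: γ̇_max² = ΔT_a ρ cp / (η t_res) = 67.1·1371·1712 / (299·372.031) = 1415.84 s⁻²
γ̇_max = √1415.84 = 37.6276 s⁻¹
N_max = γ̇_max h / (πD) = 37.6276·0.00516/(π·0.0269) = 2.29749 rev/s → ×60 = 137.85 rpm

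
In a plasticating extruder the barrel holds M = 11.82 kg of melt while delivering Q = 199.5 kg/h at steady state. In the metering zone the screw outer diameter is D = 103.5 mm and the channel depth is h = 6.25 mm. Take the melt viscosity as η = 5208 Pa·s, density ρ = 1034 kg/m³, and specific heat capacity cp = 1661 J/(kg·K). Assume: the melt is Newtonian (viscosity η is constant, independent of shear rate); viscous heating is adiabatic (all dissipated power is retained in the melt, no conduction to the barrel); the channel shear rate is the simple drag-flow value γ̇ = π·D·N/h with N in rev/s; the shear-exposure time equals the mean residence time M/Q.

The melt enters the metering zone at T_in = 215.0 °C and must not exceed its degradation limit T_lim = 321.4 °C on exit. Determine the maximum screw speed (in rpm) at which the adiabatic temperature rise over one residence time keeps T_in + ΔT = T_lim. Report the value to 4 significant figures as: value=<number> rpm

value=14.79 rpm

Q_s = Q / 3600 = 199.5 / 3600 = 0.0554167 kg/s
t_res = M / Q_s = 11.82 / 0.0554167 = 213.293 s
D = 103.5 mm = 0.1035 m;  h = 6.25 mm = 0.00625 m
ΔT_a = T_lim − T_in = 321.4 °C − 215.0 °C = 106.4 K
Invert ΔT = ηγ̇²t_res/(ρcp) for γ̇: γ̇_max² = ΔT_a ρ cp / (η t_res) = 106.4·1034·1661 / (5208·213.293) = 164.507 s⁻²
γ̇_max = √164.507 = 12.826 s⁻¹
N_max = γ̇_max h / (πD) = 12.826·0.00625/(π·0.1035) = 0.246537 rev/s → ×60 = 14.7922 rpm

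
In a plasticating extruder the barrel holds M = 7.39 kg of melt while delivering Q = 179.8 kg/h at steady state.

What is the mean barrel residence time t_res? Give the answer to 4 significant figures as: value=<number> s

value=148.0 s

Convert throughput: Q = 179.8 kg/h = 179.8/3600 = 0.0499444 kg/s
t_res = M / Q_s = 7.39 / 0.0499444 = 147.964 s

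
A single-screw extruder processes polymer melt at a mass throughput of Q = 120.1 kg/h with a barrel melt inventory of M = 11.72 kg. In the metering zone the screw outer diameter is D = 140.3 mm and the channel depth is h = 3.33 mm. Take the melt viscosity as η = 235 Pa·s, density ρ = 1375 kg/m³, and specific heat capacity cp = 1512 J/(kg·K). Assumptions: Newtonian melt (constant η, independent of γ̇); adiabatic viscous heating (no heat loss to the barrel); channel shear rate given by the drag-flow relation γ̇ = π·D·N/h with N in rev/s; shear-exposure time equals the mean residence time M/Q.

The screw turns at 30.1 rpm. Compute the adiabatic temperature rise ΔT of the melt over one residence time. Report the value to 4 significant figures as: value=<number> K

Convert throughput: Q = 120.1 kg/h = 120.1/3600 = 0.0333611 kg/s
Mean residence time: t_res = M/Q_s = 11.72 kg / 0.0333611 kg/s = 351.307 s
Convert to SI: D = 0.1403 m, h = 0.00333 m, N = 30.1/60 = 0.501667 rev/s
γ̇ = π·D·N / h = π · 0.1403 · 0.501667 / 0.00333 = 66.4016 s⁻¹
ΔT = η·γ̇²·t_res / (ρ·cp) = 235 · (66.4016)² · 351.307 / (1375 · 1512) = 175.088 K

value=175.1 K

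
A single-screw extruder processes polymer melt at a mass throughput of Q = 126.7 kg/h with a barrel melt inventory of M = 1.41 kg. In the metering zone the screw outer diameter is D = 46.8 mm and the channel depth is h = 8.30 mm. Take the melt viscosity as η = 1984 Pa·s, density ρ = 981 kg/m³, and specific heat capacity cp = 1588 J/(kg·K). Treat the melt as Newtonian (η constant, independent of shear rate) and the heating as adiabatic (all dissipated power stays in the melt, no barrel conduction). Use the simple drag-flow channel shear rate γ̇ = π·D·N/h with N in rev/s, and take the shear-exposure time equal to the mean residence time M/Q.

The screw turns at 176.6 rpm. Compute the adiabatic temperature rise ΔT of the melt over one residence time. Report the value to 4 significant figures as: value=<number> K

Throughput in SI: Q_s = 126.7 kg/h ÷ 3600 s/h = 0.0351944 kg/s
Mean residence time: t_res = M/Q_s = 1.41 kg / 0.0351944 kg/s = 40.0631 s
Convert to SI: D = 0.0468 m, h = 0.0083 m, N = 176.6/60 = 2.94333 rev/s
Shear rate: γ̇ = πDN/h = π·0.0468·2.94333/0.0083 = 52.1383 s⁻¹
Adiabatic rise: ΔT = η γ̇² t_res / (ρ cp) = 1984·(52.1383)²·40.0631 / (981·1588) = 138.702 K

value=138.7 K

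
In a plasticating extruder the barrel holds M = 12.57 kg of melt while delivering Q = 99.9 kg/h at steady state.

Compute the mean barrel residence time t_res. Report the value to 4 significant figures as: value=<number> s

value=453.0 s

Q_s = Q / 3600 = 99.9 / 3600 = 0.02775 kg/s
t_res = M / Q_s = 12.57 ÷ 0.02775 = 452.973 s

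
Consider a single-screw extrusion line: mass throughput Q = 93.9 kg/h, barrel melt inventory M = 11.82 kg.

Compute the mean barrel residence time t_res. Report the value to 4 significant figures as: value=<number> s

Convert throughput: Q = 93.9 kg/h = 93.9/3600 = 0.0260833 kg/s
Mean residence time: t_res = M/Q_s = 11.82 kg / 0.0260833 kg/s = 453.163 s

value=453.2 s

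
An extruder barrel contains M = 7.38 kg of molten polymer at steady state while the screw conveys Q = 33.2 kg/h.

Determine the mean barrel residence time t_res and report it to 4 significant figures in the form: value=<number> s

Throughput in SI: Q_s = 33.2 kg/h ÷ 3600 s/h = 0.00922222 kg/s
Mean residence time: t_res = M/Q_s = 7.38 kg / 0.00922222 kg/s = 800.241 s

value=800.2 s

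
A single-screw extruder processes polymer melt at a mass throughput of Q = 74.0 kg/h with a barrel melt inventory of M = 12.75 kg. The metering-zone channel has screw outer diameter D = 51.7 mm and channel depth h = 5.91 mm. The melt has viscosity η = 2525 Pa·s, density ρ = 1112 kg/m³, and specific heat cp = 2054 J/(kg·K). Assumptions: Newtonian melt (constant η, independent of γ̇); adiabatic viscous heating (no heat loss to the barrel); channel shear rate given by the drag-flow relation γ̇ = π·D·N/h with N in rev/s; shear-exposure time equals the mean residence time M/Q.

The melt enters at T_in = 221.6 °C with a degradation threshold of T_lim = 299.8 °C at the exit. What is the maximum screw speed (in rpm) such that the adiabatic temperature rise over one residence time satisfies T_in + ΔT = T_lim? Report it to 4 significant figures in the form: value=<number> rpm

Convert throughput: Q = 74.0 kg/h = 74.0/3600 = 0.0205556 kg/s
t_res = M / Q_s = 12.75 / 0.0205556 = 620.27 s
D = 51.7 mm = 0.0517 m;  h = 5.91 mm = 0.00591 m
ΔT_a = T_lim − T_in = 299.8 − 221.6 = 78.2 K
Invert ΔT = ηγ̇²t_res/(ρcp) for γ̇: γ̇_max² = ΔT_a ρ cp / (η t_res) = 78.2·1112·2054 / (2525·620.27) = 114.043 s⁻²
γ̇_max = √114.043 = 10.6791 s⁻¹
N_max = γ̇_max·h / (π·D) = 10.6791 · 0.00591 / (π · 0.0517) = 0.388581 rev/s = 23.3149 rpm

value=23.31 rpm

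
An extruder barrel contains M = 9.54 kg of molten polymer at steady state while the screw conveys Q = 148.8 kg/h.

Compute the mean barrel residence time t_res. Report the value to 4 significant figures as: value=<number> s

value=230.8 s

Convert throughput: Q = 148.8 kg/h = 148.8/3600 = 0.0413333 kg/s
t_res = M / Q_s = 9.54 ÷ 0.0413333 = 230.806 s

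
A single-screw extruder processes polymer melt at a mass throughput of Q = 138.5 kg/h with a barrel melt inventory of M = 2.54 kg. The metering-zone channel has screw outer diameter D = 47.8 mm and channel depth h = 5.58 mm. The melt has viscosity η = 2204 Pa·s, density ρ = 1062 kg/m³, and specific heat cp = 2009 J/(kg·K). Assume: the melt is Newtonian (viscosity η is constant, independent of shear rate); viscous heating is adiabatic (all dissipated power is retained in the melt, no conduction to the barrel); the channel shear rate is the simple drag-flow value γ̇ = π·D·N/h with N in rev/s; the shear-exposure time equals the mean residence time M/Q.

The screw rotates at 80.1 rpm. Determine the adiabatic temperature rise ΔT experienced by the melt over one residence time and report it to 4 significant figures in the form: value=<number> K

value=88.03 K

Q_s = Q / 3600 = 138.5 / 3600 = 0.0384722 kg/s
t_res = M / Q_s = 2.54 / 0.0384722 = 66.0217 s
Convert to SI: D = 0.0478 m, h = 0.00558 m, N = 80.1/60 = 1.335 rev/s
Shear rate: γ̇ = πDN/h = π·0.0478·1.335/0.00558 = 35.9273 s⁻¹
ΔT = η·γ̇²·t_res / (ρ·cp) = 2204 · (35.9273)² · 66.0217 / (1062 · 2009) = 88.0325 K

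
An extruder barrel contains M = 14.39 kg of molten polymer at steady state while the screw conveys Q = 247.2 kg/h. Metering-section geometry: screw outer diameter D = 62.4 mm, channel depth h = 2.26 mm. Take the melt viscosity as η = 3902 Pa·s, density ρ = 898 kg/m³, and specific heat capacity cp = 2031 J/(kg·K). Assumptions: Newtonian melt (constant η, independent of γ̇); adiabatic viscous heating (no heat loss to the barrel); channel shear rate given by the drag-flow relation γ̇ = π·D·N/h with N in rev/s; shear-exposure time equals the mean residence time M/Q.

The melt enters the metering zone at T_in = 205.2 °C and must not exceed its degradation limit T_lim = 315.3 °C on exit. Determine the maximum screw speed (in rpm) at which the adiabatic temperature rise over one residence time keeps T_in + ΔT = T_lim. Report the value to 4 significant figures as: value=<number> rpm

Throughput in SI: Q_s = 247.2 kg/h ÷ 3600 s/h = 0.0686667 kg/s
t_res = M / Q_s = 14.39 ÷ 0.0686667 = 209.563 s
Geometry in SI: D = 62.4 mm → 0.0624 m, h = 2.26 mm → 0.00226 m
Allowable rise: ΔT_a = T_lim − T_in = 315.3 − 205.2 = 110.1 K
γ̇_max² = ΔT_a·ρ·cp/(η·t_res) = 110.1·898·2031/(3902·209.563) = 245.568 s⁻²
γ̇_max = sqrt(245.568) = 15.6706 s⁻¹
N_max = γ̇_max·h / (π·D) = 15.6706 · 0.00226 / (π · 0.0624) = 0.180659 rev/s = 10.8395 rpm

value=10.84 rpm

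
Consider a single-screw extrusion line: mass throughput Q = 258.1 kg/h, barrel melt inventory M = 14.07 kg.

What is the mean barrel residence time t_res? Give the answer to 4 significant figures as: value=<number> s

value=196.2 s

Q_s = Q / 3600 = 258.1 / 3600 = 0.0716944 kg/s
t_res = M / Q_s = 14.07 / 0.0716944 = 196.25 s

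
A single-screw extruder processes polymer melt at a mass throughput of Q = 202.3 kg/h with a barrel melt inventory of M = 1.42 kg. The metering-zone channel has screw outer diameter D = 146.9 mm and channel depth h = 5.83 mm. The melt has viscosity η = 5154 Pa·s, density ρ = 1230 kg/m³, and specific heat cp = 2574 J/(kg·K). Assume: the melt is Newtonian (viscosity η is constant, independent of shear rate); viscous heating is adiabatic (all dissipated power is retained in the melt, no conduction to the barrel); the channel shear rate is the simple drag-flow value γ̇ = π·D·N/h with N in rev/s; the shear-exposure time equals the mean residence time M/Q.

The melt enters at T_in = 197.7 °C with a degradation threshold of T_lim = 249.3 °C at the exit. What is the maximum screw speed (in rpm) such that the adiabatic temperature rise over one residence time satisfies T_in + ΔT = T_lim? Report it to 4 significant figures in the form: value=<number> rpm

Convert throughput: Q = 202.3 kg/h = 202.3/3600 = 0.0561944 kg/s
t_res = M / Q_s = 1.42 ÷ 0.0561944 = 25.2694 s
D = 146.9 mm = 0.1469 m;  h = 5.83 mm = 0.00583 m
ΔT_a = T_lim − T_in = 249.3 − 197.7 = 51.6 K
Invert ΔT = ηγ̇²t_res/(ρcp) for γ̇: γ̇_max² = ΔT_a ρ cp / (η t_res) = 51.6·1230·2574 / (5154·25.2694) = 1254.37 s⁻²
Take the square root: γ̇_max = √(1254.37) = 35.417 s⁻¹
Solve γ̇ = πDN/h for N: N_max = γ̇_max·h/(π·D) = 35.417 × 0.00583 / (π × 0.1469) = 0.447413 rev/s = 26.8448 rpm

value=26.84 rpm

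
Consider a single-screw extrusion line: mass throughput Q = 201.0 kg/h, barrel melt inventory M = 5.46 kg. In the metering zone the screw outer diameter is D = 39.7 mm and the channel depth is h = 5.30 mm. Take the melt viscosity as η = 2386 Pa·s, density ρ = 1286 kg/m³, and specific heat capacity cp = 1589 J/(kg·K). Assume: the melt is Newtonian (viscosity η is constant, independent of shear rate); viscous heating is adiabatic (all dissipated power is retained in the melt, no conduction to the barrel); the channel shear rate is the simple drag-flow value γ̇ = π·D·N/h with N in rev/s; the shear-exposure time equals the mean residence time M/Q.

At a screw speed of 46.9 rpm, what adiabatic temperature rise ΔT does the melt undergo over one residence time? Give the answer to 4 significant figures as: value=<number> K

Convert throughput: Q = 201.0 kg/h = 201.0/3600 = 0.0558333 kg/s
t_res = M / Q_s = 5.46 ÷ 0.0558333 = 97.791 s
Convert to SI: D = 0.0397 m, h = 0.0053 m, N = 46.9/60 = 0.781667 rev/s
γ̇ = π D N / h = (π)(0.0397)(0.781667) / 0.0053 = 18.3944 s⁻¹
Adiabatic rise: ΔT = η γ̇² t_res / (ρ cp) = 2386·(18.3944)²·97.791 / (1286·1589) = 38.6346 K

value=38.63 K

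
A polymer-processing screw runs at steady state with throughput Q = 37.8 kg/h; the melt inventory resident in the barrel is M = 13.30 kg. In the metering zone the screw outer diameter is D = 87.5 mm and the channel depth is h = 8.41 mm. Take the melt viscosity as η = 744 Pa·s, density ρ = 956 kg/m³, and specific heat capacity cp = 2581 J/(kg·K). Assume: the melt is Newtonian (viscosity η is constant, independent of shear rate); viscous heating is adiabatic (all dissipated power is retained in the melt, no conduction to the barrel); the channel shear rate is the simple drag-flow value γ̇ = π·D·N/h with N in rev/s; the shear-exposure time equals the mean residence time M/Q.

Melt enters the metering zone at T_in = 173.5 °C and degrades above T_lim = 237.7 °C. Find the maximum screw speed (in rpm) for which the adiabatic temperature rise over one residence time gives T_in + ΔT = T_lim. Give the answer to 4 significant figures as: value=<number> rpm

Convert throughput: Q = 37.8 kg/h = 37.8/3600 = 0.0105 kg/s
t_res = M / Q_s = 13.30 ÷ 0.0105 = 1266.67 s
Convert to metres: D = 0.0875 m, h = 0.00841 m
ΔT_a = T_lim − T_in = 237.7 − 173.5 = 64.2 K
γ̇_max² = ΔT_a·ρ·cp/(η·t_res) = 64.2·956·2581/(744·1266.67) = 168.091 s⁻²
Take the square root: γ̇_max = √(168.091) = 12.965 s⁻¹
N_max = γ̇_max h / (πD) = 12.965·0.00841/(π·0.0875) = 0.396653 rev/s → ×60 = 23.7992 rpm

value=23.80 rpm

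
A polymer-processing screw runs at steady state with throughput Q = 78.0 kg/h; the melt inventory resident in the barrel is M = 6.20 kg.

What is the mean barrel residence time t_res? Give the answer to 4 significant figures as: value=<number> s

Throughput in SI: Q_s = 78.0 kg/h ÷ 3600 s/h = 0.0216667 kg/s
t_res = M / Q_s = 6.20 ÷ 0.0216667 = 286.154 s

value=286.2 s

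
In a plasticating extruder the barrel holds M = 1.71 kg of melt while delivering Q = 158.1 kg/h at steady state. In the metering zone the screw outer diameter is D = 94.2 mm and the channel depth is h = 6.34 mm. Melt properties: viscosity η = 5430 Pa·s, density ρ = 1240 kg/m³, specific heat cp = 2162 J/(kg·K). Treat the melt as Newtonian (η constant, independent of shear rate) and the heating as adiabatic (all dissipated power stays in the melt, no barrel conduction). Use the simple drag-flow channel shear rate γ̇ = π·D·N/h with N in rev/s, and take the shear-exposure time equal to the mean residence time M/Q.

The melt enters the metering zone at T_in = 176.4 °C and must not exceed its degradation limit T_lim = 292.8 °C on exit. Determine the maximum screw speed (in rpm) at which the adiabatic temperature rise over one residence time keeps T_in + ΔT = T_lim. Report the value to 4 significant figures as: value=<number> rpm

value=49.38 rpm

Q_s = Q / 3600 = 158.1 / 3600 = 0.0439167 kg/s
t_res = M / Q_s = 1.71 ÷ 0.0439167 = 38.9374 s
D = 94.2 mm = 0.0942 m;  h = 6.34 mm = 0.00634 m
Allowable rise: ΔT_a = T_lim − T_in = 292.8 − 176.4 = 116.4 K
Invert ΔT = ηγ̇²t_res/(ρcp) for γ̇: γ̇_max² = ΔT_a ρ cp / (η t_res) = 116.4·1240·2162 / (5430·38.9374) = 1475.92 s⁻²
Take the square root: γ̇_max = √(1475.92) = 38.4177 s⁻¹
N_max = γ̇_max·h / (π·D) = 38.4177 · 0.00634 / (π · 0.0942) = 0.823039 rev/s = 49.3823 rpm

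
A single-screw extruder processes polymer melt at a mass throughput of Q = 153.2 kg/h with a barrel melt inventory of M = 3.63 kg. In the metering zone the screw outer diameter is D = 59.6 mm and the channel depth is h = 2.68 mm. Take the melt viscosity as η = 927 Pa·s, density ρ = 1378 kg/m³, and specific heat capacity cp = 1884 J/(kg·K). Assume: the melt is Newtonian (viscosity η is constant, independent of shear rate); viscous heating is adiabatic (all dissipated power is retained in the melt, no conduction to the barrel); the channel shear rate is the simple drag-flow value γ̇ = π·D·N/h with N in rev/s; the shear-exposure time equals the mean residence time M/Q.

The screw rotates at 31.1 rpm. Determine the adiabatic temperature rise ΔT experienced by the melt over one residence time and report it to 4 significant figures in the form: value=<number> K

value=39.94 K

Throughput in SI: Q_s = 153.2 kg/h ÷ 3600 s/h = 0.0425556 kg/s
Mean residence time: t_res = M/Q_s = 3.63 kg / 0.0425556 kg/s = 85.3003 s
D = 59.6 mm = 0.0596 m;  h = 2.68 mm = 0.00268 m;  N = 31.1 rpm / 60 = 0.518333 rev/s
γ̇ = π·D·N / h = π · 0.0596 · 0.518333 / 0.00268 = 36.2135 s⁻¹
ΔT = η·γ̇²·t_res / (ρ·cp) = 927 · (36.2135)² · 85.3003 / (1378 · 1884) = 39.943 K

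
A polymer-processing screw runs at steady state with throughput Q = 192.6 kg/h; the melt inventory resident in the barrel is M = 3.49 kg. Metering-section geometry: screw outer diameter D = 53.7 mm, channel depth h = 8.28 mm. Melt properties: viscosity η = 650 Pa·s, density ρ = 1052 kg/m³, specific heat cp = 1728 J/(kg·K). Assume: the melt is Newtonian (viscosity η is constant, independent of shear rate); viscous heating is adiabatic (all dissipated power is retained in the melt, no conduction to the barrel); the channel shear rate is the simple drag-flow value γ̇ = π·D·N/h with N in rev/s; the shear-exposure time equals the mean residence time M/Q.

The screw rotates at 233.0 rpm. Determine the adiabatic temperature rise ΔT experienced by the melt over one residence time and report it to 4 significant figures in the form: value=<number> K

Q_s = Q / 3600 = 192.6 / 3600 = 0.0535 kg/s
t_res = M / Q_s = 3.49 / 0.0535 = 65.2336 s
Convert to SI: D = 0.0537 m, h = 0.00828 m, N = 233.0/60 = 3.88333 rev/s
γ̇ = π·D·N / h = π · 0.0537 · 3.88333 / 0.00828 = 79.1222 s⁻¹
ΔT = η·γ̇²·t_res / (ρ·cp) = 650 · (79.1222)² · 65.2336 / (1052 · 1728) = 146.023 K

value=146.0 K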